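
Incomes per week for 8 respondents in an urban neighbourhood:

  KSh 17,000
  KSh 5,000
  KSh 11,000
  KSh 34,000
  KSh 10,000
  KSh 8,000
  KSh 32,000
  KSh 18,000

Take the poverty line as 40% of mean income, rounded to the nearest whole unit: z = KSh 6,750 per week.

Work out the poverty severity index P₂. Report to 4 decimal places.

Below z: KSh 5,000 (q = 1 of N = 8).
Shortfall ratios: (6750−5000)/6750 = 0.2593.
Squared: 0.0672.
Sum = 0.067215; P₂ = 0.067215 / 8 = 0.0084.

0.0084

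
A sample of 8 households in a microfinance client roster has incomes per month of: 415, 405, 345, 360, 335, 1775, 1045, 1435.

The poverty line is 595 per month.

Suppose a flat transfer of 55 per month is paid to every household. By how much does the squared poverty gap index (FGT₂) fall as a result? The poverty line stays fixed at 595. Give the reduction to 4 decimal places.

0.0380

Before: below the line — 335, 345, 360, 405, 415; squared poverty gap index (FGT₂) = 0.089621.
After the 55 transfer: below the line — 390, 400, 415, 460, 470; squared poverty gap index (FGT₂) = 0.051656.
Reduction = 0.089621 − 0.051656 = 0.0380.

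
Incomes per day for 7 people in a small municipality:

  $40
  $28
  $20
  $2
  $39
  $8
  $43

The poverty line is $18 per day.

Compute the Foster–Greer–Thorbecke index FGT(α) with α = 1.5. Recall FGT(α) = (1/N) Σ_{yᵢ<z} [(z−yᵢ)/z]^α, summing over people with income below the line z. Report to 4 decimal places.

Incomes under z: $2, $8 (q = 2 of N = 7).
Normalized shortfalls: (18−2)/18 = 0.8889; (18−8)/18 = 0.5556.
Raised to α = 1.5: 0.83805; 0.41409.
Sum = 1.252139; FGT(1.5) = 1.252139 / 7 = 0.1789.

0.1789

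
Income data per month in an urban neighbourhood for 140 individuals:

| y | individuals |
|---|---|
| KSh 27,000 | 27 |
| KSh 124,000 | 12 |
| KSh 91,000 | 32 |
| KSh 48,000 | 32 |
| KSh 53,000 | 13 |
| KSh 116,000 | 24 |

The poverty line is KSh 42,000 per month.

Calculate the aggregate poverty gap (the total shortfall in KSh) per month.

Below the line: 27×KSh 27,000 (q = 27 of N = 140).
Individual gaps: 27×(42000−27000) = 405000.
Aggregate gap = KSh 405,000.

KSh 405,000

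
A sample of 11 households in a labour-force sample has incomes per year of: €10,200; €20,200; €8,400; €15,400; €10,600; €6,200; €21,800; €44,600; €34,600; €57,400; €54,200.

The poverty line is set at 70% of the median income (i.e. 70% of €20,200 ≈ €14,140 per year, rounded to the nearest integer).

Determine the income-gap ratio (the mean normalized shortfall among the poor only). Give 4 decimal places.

0.3741

Below z: €6,200, €8,400, €10,200, €10,600 (q = 4 of N = 11).
Shortfall ratios (z−y)/z: 0.5615, 0.4059, 0.2786, 0.2504; sum = 1.496464.
The income-gap ratio divides by q (the poor only): 1.496464 / 4 = 0.3741.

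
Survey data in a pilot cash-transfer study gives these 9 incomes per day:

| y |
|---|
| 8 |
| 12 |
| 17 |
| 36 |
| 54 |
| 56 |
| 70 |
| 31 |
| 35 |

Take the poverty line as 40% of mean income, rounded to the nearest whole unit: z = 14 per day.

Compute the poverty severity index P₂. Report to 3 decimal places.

Poor units: 8, 12 (q = 2 of N = 9).
Normalized shortfalls: (14−8)/14 = 0.4286; (14−12)/14 = 0.1429.
Squared: 0.1837; 0.0204.
Sum = 0.204082; P₂ = 0.204082 / 9 = 0.023.

0.023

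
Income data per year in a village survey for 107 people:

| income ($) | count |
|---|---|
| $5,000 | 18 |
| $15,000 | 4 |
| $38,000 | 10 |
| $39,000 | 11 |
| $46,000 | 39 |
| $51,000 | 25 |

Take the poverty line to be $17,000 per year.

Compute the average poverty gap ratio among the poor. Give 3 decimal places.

0.599

Incomes under z: 18×$5,000, 4×$15,000 (q = 22 of N = 107).
Shortfall ratios (z−y)/z: 0.7059 (×18), 0.1176 (×4); sum = 13.176471.
The income-gap ratio divides by q (the poor only): 13.176471 / 22 = 0.599.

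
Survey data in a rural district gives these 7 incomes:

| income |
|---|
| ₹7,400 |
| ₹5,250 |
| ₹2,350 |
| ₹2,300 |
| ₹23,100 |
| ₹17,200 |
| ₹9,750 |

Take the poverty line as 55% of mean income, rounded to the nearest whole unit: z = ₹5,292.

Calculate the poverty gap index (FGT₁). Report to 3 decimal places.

0.161

Incomes under z: ₹2,300, ₹2,350, ₹5,250 (q = 3 of N = 7).
Normalized shortfalls: (5292−2300)/5292 = 0.5654; (5292−2350)/5292 = 0.5559; (5292−5250)/5292 = 0.0079.
Sum of shortfalls = 1.129252; P₁ averages over all N: 1.129252 / 7 = 0.161.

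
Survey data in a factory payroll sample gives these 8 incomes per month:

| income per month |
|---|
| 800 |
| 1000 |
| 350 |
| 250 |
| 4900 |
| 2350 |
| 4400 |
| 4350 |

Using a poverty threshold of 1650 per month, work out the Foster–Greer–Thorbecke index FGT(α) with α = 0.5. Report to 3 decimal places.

Incomes under z: 250, 350, 800, 1000 (q = 4 of N = 8).
Gap ratios (z−y)/z: (1650−250)/1650 = 0.8485; (1650−350)/1650 = 0.7879; (1650−800)/1650 = 0.5152; (1650−1000)/1650 = 0.3939.
Raised to α = 0.5: 0.92113; 0.88763; 0.71774; 0.62765.
Sum = 3.154144; FGT(0.5) = 3.154144 / 8 = 0.394.

0.394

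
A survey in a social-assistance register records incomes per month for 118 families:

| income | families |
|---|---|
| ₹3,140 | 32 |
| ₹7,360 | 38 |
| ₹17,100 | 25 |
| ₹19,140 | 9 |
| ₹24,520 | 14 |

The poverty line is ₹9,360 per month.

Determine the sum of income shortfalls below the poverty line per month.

₹275,040

Below z: 32×₹3,140, 38×₹7,360 (q = 70 of N = 118).
Individual gaps: 32×(9360−3140) = 199040; 38×(9360−7360) = 76000.
Aggregate gap = ₹275,040.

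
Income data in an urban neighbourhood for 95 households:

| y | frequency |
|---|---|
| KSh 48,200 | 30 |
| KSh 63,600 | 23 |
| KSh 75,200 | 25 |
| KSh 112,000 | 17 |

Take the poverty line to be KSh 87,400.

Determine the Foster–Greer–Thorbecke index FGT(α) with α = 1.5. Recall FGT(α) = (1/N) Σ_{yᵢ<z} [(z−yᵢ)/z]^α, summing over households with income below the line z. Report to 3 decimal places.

0.143

Below the line: 30×KSh 48,200, 23×KSh 63,600, 25×KSh 75,200 (q = 78 of N = 95).
Shortfall ratios: (87400−48200)/87400 = 0.4485 (×30); (87400−63600)/87400 = 0.2723 (×23); (87400−75200)/87400 = 0.1396 (×25).
Raised to α = 1.5: 0.30037 (×30); 0.14210 (×23); 0.05215 (×25).
Sum = 13.583349; FGT(1.5) = 13.583349 / 95 = 0.143.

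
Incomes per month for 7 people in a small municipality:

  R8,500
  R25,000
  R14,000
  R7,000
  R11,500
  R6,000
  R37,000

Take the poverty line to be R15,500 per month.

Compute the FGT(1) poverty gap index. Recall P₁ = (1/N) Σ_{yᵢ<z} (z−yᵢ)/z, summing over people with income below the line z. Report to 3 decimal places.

Below z: R6,000, R7,000, R8,500, R11,500, R14,000 (q = 5 of N = 7).
Relative gaps: (15500−6000)/15500 = 0.6129; (15500−7000)/15500 = 0.5484; (15500−8500)/15500 = 0.4516; (15500−11500)/15500 = 0.2581; (15500−14000)/15500 = 0.0968.
Sum of shortfalls = 1.967742; P₁ averages over all N: 1.967742 / 7 = 0.281.

0.281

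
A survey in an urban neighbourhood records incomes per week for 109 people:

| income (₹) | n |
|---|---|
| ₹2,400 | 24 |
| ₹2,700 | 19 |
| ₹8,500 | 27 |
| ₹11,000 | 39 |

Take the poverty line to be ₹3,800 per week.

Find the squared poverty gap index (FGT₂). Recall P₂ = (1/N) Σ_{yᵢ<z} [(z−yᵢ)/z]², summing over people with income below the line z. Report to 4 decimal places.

0.0445

Incomes under z: 24×₹2,400, 19×₹2,700 (q = 43 of N = 109).
Relative gaps: (3800−2400)/3800 = 0.3684 (×24); (3800−2700)/3800 = 0.2895 (×19).
Squared: 0.1357 (×24); 0.0838 (×19).
Sum = 4.849723; P₂ = 4.849723 / 109 = 0.0445.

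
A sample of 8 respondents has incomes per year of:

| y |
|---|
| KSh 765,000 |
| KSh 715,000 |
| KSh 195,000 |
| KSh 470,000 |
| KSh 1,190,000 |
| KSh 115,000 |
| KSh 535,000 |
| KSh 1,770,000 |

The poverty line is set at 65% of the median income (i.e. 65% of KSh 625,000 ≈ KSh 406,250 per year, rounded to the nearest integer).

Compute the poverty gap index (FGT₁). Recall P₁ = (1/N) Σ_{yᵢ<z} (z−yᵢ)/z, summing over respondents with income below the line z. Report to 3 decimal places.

Poor units: KSh 115,000, KSh 195,000 (q = 2 of N = 8).
Gap ratios (z−y)/z: (406250−115000)/406250 = 0.7169; (406250−195000)/406250 = 0.5200.
Sum of shortfalls = 1.236923; P₁ averages over all N: 1.236923 / 8 = 0.155.

0.155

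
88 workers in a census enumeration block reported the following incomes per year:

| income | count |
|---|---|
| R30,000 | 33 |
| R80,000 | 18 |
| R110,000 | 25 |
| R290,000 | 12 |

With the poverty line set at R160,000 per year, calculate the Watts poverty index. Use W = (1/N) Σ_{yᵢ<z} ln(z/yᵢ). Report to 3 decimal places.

Below the line: 33×R30,000, 18×R80,000, 25×R110,000 (q = 76 of N = 88).
Log gaps: ln(160000/30000) = 1.6740 (×33); ln(160000/80000) = 0.6931 (×18); ln(160000/110000) = 0.3747 (×25).
W = 77.085208 / 88 = 0.876.

0.876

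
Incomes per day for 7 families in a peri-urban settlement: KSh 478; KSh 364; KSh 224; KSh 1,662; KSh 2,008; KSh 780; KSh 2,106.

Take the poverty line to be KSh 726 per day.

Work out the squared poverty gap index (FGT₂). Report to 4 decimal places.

0.1205

Incomes under z: KSh 224, KSh 364, KSh 478 (q = 3 of N = 7).
Relative gaps: (726−224)/726 = 0.6915; (726−364)/726 = 0.4986; (726−478)/726 = 0.3416.
Squared: 0.4781; 0.2486; 0.1167.
Sum = 0.843431; P₂ = 0.843431 / 7 = 0.1205.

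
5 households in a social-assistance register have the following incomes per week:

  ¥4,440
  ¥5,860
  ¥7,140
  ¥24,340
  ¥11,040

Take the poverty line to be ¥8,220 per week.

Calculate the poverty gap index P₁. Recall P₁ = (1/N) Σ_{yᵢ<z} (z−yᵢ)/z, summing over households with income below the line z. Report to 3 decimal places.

Below the line: ¥4,440, ¥5,860, ¥7,140 (q = 3 of N = 5).
Normalized shortfalls: (8220−4440)/8220 = 0.4599; (8220−5860)/8220 = 0.2871; (8220−7140)/8220 = 0.1314.
Σ = 0.878345. Dividing by the full population N = 5 gives P₁ = 0.176.

0.176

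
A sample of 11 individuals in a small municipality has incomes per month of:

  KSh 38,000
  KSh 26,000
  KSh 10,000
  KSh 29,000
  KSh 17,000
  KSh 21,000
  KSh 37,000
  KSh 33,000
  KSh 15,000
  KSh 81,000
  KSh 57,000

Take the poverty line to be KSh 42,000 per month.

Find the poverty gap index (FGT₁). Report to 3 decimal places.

Below z: KSh 10,000, KSh 15,000, KSh 17,000, KSh 21,000, KSh 26,000, KSh 29,000, KSh 33,000, KSh 37,000, KSh 38,000 (q = 9 of N = 11).
Relative gaps: (42000−10000)/42000 = 0.7619; (42000−15000)/42000 = 0.6429; (42000−17000)/42000 = 0.5952; (42000−21000)/42000 = 0.5000; (42000−26000)/42000 = 0.3810; (42000−29000)/42000 = 0.3095; (42000−33000)/42000 = 0.2143; (42000−37000)/42000 = 0.1190; (42000−38000)/42000 = 0.0952.
Sum of shortfalls = 3.619048; P₁ averages over all N: 3.619048 / 11 = 0.329.

0.329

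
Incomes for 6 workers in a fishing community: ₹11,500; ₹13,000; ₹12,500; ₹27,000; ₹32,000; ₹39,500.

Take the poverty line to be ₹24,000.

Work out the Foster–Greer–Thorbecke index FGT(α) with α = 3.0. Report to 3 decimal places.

Incomes under z: ₹11,500, ₹12,500, ₹13,000 (q = 3 of N = 6).
Shortfall ratios: (24000−11500)/24000 = 0.5208; (24000−12500)/24000 = 0.4792; (24000−13000)/24000 = 0.4583.
Raised to α = 3.0: 0.14129; 0.11002; 0.09628.
Sum = 0.347584; FGT(3.0) = 0.347584 / 6 = 0.058.

0.058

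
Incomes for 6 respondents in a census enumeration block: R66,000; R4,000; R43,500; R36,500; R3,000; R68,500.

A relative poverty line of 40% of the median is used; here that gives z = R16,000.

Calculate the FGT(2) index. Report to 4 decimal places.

Poor units: R3,000, R4,000 (q = 2 of N = 6).
Relative gaps: (16000−3000)/16000 = 0.8125; (16000−4000)/16000 = 0.7500.
Squared: 0.6602; 0.5625.
Sum = 1.222656; P₂ = 1.222656 / 6 = 0.2038.

0.2038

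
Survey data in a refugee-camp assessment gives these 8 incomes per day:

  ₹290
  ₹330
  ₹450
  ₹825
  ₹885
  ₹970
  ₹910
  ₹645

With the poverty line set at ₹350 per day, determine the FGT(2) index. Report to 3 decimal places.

0.004

Incomes under z: ₹290, ₹330 (q = 2 of N = 8).
Shortfall ratios: (350−290)/350 = 0.1714; (350−330)/350 = 0.0571.
Squared: 0.0294; 0.0033.
Sum = 0.032653; P₂ = 0.032653 / 8 = 0.004.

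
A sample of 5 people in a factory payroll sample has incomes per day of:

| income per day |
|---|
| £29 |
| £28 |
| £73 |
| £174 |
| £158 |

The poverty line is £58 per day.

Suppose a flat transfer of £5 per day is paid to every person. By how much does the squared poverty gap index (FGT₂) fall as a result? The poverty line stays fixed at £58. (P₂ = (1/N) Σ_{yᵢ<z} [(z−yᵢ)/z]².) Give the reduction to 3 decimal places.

0.032

Before: below the line — £28, £29; squared poverty gap index (FGT₂) = 0.10351.
After the £5 transfer: below the line — £33, £34; squared poverty gap index (FGT₂) = 0.07140.
Reduction = 0.10351 − 0.07140 = 0.032.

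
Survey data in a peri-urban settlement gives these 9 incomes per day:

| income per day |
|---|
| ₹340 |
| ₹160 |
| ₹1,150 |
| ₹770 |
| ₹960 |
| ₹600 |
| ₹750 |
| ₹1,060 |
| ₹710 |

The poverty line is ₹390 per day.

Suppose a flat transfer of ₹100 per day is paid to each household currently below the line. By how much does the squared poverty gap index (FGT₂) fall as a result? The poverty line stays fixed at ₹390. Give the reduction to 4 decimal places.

0.0281

Before: below the line — ₹160, ₹340; squared poverty gap index (FGT₂) = 0.040470.
After the ₹100 transfer: below the line — ₹260; squared poverty gap index (FGT₂) = 0.012346.
Reduction = 0.040470 − 0.012346 = 0.0281.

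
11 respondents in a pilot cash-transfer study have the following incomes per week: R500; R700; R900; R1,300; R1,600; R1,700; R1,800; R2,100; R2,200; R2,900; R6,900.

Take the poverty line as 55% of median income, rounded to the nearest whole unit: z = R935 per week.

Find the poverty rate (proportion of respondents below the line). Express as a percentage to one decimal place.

3 of the 11 respondents have income below R935.
H = 3/11 = 27.3%.

27.3%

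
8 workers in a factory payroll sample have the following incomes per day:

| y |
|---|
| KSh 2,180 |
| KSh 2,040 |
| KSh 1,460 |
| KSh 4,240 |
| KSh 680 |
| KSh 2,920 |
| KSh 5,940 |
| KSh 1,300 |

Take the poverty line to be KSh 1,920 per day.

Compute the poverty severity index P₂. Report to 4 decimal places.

0.0723

Below the line: KSh 680, KSh 1,300, KSh 1,460 (q = 3 of N = 8).
Normalized shortfalls: (1920−680)/1920 = 0.6458; (1920−1300)/1920 = 0.3229; (1920−1460)/1920 = 0.2396.
Squared: 0.4171; 0.1043; 0.0574.
Sum = 0.578776; P₂ = 0.578776 / 8 = 0.0723.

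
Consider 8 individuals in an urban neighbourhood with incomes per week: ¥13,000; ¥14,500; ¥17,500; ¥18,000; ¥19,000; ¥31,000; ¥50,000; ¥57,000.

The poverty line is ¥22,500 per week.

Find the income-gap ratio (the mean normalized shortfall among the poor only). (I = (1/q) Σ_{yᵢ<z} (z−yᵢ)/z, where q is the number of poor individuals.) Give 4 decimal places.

0.2711

Below z: ¥13,000, ¥14,500, ¥17,500, ¥18,000, ¥19,000 (q = 5 of N = 8).
Relative gaps: 0.4222, 0.3556, 0.2222, 0.2000, 0.1556; sum = 1.355556.
I averages over the q = 5 poor units only: 1.355556 / 5 = 0.2711.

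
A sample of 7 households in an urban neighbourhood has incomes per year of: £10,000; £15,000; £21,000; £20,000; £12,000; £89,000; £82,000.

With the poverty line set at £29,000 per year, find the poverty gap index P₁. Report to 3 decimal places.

Below z: £10,000, £12,000, £15,000, £20,000, £21,000 (q = 5 of N = 7).
Normalized shortfalls: (29000−10000)/29000 = 0.6552; (29000−12000)/29000 = 0.5862; (29000−15000)/29000 = 0.4828; (29000−20000)/29000 = 0.3103; (29000−21000)/29000 = 0.2759.
Σ = 2.310345. Dividing by the full population N = 7 gives P₁ = 0.330.

0.330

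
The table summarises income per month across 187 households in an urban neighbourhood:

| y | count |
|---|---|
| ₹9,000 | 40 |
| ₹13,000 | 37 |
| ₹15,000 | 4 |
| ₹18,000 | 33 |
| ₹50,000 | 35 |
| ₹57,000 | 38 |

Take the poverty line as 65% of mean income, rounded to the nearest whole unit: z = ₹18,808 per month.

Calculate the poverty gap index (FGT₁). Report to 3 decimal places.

Below z: 40×₹9,000, 37×₹13,000, 4×₹15,000, 33×₹18,000 (q = 114 of N = 187).
Normalized shortfalls: (18808−9000)/18808 = 0.5215 (×40); (18808−13000)/18808 = 0.3088 (×37); (18808−15000)/18808 = 0.2025 (×4); (18808−18000)/18808 = 0.0430 (×33).
Sum of shortfalls = 34.512548; P₁ averages over all N: 34.512548 / 187 = 0.185.

0.185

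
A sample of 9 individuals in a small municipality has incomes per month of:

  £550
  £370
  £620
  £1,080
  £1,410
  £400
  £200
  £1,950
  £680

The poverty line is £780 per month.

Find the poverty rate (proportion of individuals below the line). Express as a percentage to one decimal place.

66.7%

6 of the 9 individuals have income below £780.
H = 6/9 = 66.7%.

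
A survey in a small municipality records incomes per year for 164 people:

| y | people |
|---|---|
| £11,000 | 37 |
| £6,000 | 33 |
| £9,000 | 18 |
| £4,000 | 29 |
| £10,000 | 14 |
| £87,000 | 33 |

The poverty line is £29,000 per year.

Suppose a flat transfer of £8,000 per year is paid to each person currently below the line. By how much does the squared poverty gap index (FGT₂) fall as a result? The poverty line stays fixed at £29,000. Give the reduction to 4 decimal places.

Before: below the line — 29×£4,000, 33×£6,000, 18×£9,000, 14×£10,000, 37×£11,000; squared poverty gap index (FGT₂) = 0.433746.
After the £8,000 transfer: below the line — 29×£12,000, 33×£14,000, 18×£17,000, 14×£18,000, 37×£19,000; squared poverty gap index (FGT₂) = 0.172501.
Reduction = 0.433746 − 0.172501 = 0.2612.

0.2612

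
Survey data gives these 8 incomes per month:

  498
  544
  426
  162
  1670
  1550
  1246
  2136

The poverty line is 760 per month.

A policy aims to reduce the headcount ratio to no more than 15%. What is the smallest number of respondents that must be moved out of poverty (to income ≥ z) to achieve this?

Currently q = 4 of N = 8 are below the line (H = 0.500).
A headcount ratio of at most 15% allows at most ⌊0.15 × 8⌋ = 1 poor respondents.
So at least 4 − 1 = 3 must be lifted.

3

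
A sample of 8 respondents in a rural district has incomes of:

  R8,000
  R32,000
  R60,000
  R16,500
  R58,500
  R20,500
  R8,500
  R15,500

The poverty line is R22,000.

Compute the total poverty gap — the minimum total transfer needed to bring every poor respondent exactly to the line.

Below the line: R8,000, R8,500, R15,500, R16,500, R20,500 (q = 5 of N = 8).
Individual gaps: 22000−8000 = 14000; 22000−8500 = 13500; 22000−15500 = 6500; 22000−16500 = 5500; 22000−20500 = 1500.
Aggregate gap = R41,000.

R41,000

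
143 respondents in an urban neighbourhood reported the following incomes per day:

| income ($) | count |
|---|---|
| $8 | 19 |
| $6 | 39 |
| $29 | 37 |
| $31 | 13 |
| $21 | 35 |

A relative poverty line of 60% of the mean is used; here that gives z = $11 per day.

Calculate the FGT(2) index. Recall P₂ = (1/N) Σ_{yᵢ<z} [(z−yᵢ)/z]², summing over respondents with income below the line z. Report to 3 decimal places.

Incomes under z: 39×$6, 19×$8 (q = 58 of N = 143).
Relative gaps: (11−6)/11 = 0.4545 (×39); (11−8)/11 = 0.2727 (×19).
Squared: 0.2066 (×39); 0.0744 (×19).
Sum = 9.471074; P₂ = 9.471074 / 143 = 0.066.

0.066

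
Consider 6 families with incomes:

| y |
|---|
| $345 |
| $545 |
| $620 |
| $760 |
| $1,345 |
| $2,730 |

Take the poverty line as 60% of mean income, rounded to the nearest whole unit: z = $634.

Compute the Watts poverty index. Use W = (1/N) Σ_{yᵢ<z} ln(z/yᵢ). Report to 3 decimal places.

0.130

Below z: $345, $545, $620 (q = 3 of N = 6).
ln(z/y) terms: ln(634/345) = 0.6085; ln(634/545) = 0.1513; ln(634/620) = 0.0223.
W = 0.782097 / 6 = 0.130.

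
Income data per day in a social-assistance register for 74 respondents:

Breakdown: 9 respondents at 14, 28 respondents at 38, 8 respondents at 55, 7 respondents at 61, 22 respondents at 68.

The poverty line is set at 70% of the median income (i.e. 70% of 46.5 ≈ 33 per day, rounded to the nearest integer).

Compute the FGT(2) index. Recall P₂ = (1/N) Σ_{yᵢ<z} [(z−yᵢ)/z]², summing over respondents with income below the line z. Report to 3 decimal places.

Incomes under z: 9×14 (q = 9 of N = 74).
Gap ratios (z−y)/z: (33−14)/33 = 0.5758 (×9).
Squared: 0.3315 (×9).
Sum = 2.983471; P₂ = 2.983471 / 74 = 0.040.

0.040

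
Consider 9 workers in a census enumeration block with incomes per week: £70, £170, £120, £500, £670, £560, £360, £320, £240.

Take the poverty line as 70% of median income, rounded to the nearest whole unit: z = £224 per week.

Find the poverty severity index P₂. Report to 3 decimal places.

0.083

Below the line: £70, £120, £170 (q = 3 of N = 9).
Relative gaps: (224−70)/224 = 0.6875; (224−120)/224 = 0.4643; (224−170)/224 = 0.2411.
Squared: 0.4727; 0.2156; 0.0581.
Sum = 0.746333; P₂ = 0.746333 / 9 = 0.083.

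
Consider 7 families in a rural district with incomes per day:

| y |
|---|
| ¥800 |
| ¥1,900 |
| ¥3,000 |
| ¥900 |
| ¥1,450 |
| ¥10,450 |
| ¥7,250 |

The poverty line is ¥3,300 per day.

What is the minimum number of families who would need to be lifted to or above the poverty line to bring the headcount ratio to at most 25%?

4

5 of the 7 families are poor, so H = 5/7 = 0.714.
A headcount ratio of at most 25% allows at most ⌊0.25 × 7⌋ = 1 poor families.
So at least 5 − 1 = 4 must be lifted.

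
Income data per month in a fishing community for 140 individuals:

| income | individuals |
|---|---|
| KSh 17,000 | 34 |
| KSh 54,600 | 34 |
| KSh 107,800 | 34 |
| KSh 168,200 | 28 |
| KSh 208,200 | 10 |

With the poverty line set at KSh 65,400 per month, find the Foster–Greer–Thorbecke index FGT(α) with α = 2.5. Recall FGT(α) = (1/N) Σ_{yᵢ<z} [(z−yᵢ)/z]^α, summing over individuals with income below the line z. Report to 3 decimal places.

Below z: 34×KSh 17,000, 34×KSh 54,600 (q = 68 of N = 140).
Gap ratios (z−y)/z: (65400−17000)/65400 = 0.7401 (×34); (65400−54600)/65400 = 0.1651 (×34).
Raised to α = 2.5: 0.47116 (×34); 0.01108 (×34).
Sum = 16.396248; FGT(2.5) = 16.396248 / 140 = 0.117.

0.117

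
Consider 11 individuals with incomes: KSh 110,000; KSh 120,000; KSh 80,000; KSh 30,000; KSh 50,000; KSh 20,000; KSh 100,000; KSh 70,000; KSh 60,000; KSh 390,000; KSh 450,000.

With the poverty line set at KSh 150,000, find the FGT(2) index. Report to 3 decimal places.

Below z: KSh 20,000, KSh 30,000, KSh 50,000, KSh 60,000, KSh 70,000, KSh 80,000, KSh 100,000, KSh 110,000, KSh 120,000 (q = 9 of N = 11).
Relative gaps: (150000−20000)/150000 = 0.8667; (150000−30000)/150000 = 0.8000; (150000−50000)/150000 = 0.6667; (150000−60000)/150000 = 0.6000; (150000−70000)/150000 = 0.5333; (150000−80000)/150000 = 0.4667; (150000−100000)/150000 = 0.3333; (150000−110000)/150000 = 0.2667; (150000−120000)/150000 = 0.2000.
Squared: 0.7511; 0.6400; 0.4444; 0.3600; 0.2844; 0.2178; 0.1111; 0.0711; 0.0400.
Sum = 2.920000; P₂ = 2.920000 / 11 = 0.265.

0.265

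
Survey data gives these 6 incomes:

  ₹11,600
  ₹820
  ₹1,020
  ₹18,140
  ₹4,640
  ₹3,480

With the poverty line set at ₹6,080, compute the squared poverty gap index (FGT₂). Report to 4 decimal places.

Below the line: ₹820, ₹1,020, ₹3,480, ₹4,640 (q = 4 of N = 6).
Shortfall ratios: (6080−820)/6080 = 0.8651; (6080−1020)/6080 = 0.8322; (6080−3480)/6080 = 0.4276; (6080−4640)/6080 = 0.2368.
Squared: 0.7485; 0.6926; 0.1829; 0.0561.
Sum = 1.680034; P₂ = 1.680034 / 6 = 0.2800.

0.2800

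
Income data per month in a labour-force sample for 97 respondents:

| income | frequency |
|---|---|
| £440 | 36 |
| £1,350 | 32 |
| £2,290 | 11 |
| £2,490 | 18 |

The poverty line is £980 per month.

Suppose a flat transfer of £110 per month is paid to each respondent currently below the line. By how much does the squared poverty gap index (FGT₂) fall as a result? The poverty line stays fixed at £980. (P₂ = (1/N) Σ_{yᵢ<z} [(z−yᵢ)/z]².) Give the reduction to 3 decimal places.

0.041

Before: below the line — 36×£440; squared poverty gap index (FGT₂) = 0.11269.
After the £110 transfer: below the line — 36×£550; squared poverty gap index (FGT₂) = 0.07145.
Reduction = 0.11269 − 0.07145 = 0.041.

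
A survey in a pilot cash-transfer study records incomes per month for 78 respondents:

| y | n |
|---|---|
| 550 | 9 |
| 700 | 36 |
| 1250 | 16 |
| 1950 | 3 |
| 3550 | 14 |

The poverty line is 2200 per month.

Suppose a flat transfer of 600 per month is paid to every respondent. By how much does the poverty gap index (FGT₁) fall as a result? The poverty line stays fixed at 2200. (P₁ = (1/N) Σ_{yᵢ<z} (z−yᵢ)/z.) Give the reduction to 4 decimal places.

0.2177

Before: below the line — 9×550, 36×700, 16×1250, 3×1950; poverty gap index (FGT₁) = 0.494172.
After the 600 transfer: below the line — 9×1150, 36×1300, 16×1850; poverty gap index (FGT₁) = 0.276515.
Reduction = 0.494172 − 0.276515 = 0.2177.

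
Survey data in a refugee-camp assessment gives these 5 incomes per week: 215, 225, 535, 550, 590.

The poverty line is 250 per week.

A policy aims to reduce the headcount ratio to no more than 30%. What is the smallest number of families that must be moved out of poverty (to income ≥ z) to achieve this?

Currently q = 2 of N = 5 are below the line (H = 0.400).
A headcount ratio of at most 30% allows at most ⌊0.30 × 5⌋ = 1 poor families.
So at least 2 − 1 = 1 must be lifted.

1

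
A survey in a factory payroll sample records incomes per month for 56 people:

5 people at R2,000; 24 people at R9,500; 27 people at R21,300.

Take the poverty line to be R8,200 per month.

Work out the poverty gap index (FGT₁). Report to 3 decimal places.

Below the line: 5×R2,000 (q = 5 of N = 56).
Shortfall ratios: (8200−2000)/8200 = 0.7561 (×5).
Sum of shortfalls = 3.780488; P₁ averages over all N: 3.780488 / 56 = 0.068.

0.068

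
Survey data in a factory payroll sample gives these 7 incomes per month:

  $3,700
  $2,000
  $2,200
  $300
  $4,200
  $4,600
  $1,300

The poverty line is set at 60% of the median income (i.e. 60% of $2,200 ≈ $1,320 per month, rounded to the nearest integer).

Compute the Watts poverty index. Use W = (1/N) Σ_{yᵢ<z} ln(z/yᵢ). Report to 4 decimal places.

0.2138

Poor units: $300, $1,300 (q = 2 of N = 7).
ln(z/y) terms: ln(1320/300) = 1.4816; ln(1320/1300) = 0.0153.
W = 1.496872 / 7 = 0.2138.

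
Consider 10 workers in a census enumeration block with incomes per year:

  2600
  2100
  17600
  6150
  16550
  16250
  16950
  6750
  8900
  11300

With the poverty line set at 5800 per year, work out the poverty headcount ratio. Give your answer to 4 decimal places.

0.2000

2 of the 10 workers have income below 5800.
H = 2/10 = 0.2000.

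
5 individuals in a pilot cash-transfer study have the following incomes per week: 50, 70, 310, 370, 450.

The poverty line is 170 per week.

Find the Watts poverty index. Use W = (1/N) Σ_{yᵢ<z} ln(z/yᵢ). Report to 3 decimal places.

Incomes under z: 50, 70 (q = 2 of N = 5).
ln(z/y) terms: ln(170/50) = 1.2238; ln(170/70) = 0.8873.
W = 2.111079 / 5 = 0.422.

0.422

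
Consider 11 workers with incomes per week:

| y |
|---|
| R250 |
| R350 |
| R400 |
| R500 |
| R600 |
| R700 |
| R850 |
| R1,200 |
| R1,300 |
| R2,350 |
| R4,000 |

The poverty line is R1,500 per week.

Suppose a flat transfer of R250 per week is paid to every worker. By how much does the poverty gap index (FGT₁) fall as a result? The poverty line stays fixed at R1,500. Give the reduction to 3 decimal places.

Before: below the line — R250, R350, R400, R500, R600, R700, R850, R1,200, R1,300; poverty gap index (FGT₁) = 0.44545.
After the R250 transfer: below the line — R500, R600, R650, R750, R850, R950, R1,100, R1,450; poverty gap index (FGT₁) = 0.31212.
Reduction = 0.44545 − 0.31212 = 0.133.

0.133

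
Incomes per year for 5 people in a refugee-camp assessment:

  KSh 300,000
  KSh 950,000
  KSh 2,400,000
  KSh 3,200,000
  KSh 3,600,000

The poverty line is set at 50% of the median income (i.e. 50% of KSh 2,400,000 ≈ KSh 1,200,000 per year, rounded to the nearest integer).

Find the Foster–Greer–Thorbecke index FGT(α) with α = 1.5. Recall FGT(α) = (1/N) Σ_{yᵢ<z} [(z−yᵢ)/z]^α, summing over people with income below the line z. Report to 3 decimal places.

0.149

Poor units: KSh 300,000, KSh 950,000 (q = 2 of N = 5).
Gap ratios (z−y)/z: (1200000−300000)/1200000 = 0.7500; (1200000−950000)/1200000 = 0.2083.
Raised to α = 1.5: 0.64952; 0.09509.
Sum = 0.744610; FGT(1.5) = 0.744610 / 5 = 0.149.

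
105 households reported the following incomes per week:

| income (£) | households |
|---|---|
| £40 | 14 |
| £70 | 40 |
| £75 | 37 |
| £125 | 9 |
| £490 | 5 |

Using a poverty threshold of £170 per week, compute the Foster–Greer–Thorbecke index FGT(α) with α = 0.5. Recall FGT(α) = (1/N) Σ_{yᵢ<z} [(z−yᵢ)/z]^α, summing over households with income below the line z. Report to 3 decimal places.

0.716

Incomes under z: 14×£40, 40×£70, 37×£75, 9×£125 (q = 100 of N = 105).
Gap ratios (z−y)/z: (170−40)/170 = 0.7647 (×14); (170−70)/170 = 0.5882 (×40); (170−75)/170 = 0.5588 (×37); (170−125)/170 = 0.2647 (×9).
Raised to α = 0.5: 0.87447 (×14); 0.76696 (×40); 0.74755 (×37); 0.51450 (×9).
Sum = 75.210871; FGT(0.5) = 75.210871 / 105 = 0.716.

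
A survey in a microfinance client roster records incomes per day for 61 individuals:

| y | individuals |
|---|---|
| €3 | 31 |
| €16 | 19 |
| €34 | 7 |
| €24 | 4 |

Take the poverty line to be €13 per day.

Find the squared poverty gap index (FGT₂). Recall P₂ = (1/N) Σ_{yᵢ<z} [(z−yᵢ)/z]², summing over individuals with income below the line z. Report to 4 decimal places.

Below the line: 31×€3 (q = 31 of N = 61).
Relative gaps: (13−3)/13 = 0.7692 (×31).
Squared: 0.5917 (×31).
Sum = 18.343195; P₂ = 18.343195 / 61 = 0.3007.

0.3007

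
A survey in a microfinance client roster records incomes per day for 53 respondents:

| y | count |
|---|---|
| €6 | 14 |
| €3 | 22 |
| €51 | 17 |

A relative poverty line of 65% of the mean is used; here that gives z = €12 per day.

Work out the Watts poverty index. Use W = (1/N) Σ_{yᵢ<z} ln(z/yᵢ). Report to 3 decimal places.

Poor units: 22×€3, 14×€6 (q = 36 of N = 53).
Log shortfalls: ln(12/3) = 1.3863 (×22); ln(12/6) = 0.6931 (×14).
W = 40.202536 / 53 = 0.759.

0.759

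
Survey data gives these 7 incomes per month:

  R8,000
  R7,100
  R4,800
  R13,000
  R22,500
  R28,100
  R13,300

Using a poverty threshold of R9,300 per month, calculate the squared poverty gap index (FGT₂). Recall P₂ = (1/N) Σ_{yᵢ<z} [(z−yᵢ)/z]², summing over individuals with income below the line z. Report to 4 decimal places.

0.0442

Below z: R4,800, R7,100, R8,000 (q = 3 of N = 7).
Shortfall ratios: (9300−4800)/9300 = 0.4839; (9300−7100)/9300 = 0.2366; (9300−8000)/9300 = 0.1398.
Squared: 0.2341; 0.0560; 0.0195.
Sum = 0.309631; P₂ = 0.309631 / 7 = 0.0442.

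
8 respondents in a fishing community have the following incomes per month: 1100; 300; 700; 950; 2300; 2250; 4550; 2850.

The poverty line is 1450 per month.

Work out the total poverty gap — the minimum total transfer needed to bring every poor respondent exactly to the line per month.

2750

Poor units: 300, 700, 950, 1100 (q = 4 of N = 8).
Individual gaps: 1450−300 = 1150; 1450−700 = 750; 1450−950 = 500; 1450−1100 = 350.
Aggregate gap = 2750.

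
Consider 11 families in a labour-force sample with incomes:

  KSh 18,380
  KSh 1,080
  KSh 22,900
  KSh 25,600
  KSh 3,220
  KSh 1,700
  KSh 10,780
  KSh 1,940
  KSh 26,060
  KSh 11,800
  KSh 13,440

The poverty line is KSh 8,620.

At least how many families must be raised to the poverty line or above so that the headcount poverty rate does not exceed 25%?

4 of the 11 families are poor, so H = 4/11 = 0.364.
A headcount ratio of at most 25% allows at most ⌊0.25 × 11⌋ = 2 poor families.
So at least 4 − 2 = 2 must be lifted.

2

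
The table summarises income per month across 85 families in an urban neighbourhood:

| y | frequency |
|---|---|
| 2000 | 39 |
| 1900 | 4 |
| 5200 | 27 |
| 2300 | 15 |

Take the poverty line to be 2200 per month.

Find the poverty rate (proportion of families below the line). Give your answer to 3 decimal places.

43 of the 85 families have income below 2200.
H = 43/85 = 0.506.

0.506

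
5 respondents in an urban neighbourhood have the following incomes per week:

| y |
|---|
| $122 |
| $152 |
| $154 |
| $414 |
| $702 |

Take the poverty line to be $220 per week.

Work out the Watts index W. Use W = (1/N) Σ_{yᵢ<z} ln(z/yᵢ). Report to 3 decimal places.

Incomes under z: $122, $152, $154 (q = 3 of N = 5).
ln(z/y) terms: ln(220/122) = 0.5896; ln(220/152) = 0.3697; ln(220/154) = 0.3567.
W = 1.316028 / 5 = 0.263.

0.263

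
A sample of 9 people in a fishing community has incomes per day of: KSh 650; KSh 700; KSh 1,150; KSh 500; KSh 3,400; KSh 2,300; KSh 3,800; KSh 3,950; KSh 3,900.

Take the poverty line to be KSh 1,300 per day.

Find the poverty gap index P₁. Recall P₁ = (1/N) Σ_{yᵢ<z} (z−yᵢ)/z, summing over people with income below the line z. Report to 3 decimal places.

Below the line: KSh 500, KSh 650, KSh 700, KSh 1,150 (q = 4 of N = 9).
Relative gaps: (1300−500)/1300 = 0.6154; (1300−650)/1300 = 0.5000; (1300−700)/1300 = 0.4615; (1300−1150)/1300 = 0.1154.
Σ = 1.692308. Dividing by the full population N = 9 gives P₁ = 0.188.

0.188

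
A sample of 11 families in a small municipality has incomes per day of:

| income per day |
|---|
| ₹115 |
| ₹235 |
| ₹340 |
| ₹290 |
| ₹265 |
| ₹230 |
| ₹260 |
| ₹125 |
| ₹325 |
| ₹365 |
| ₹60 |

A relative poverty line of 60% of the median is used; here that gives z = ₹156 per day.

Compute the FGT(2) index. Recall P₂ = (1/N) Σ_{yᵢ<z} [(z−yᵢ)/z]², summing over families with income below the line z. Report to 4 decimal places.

Incomes under z: ₹60, ₹115, ₹125 (q = 3 of N = 11).
Gap ratios (z−y)/z: (156−60)/156 = 0.6154; (156−115)/156 = 0.2628; (156−125)/156 = 0.1987.
Squared: 0.3787; 0.0691; 0.0395.
Sum = 0.487262; P₂ = 0.487262 / 11 = 0.0443.

0.0443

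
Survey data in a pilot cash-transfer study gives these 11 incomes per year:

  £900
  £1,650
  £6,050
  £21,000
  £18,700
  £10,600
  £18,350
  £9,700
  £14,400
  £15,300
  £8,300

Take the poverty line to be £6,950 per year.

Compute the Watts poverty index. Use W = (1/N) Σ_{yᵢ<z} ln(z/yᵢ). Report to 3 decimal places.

Below z: £900, £1,650, £6,050 (q = 3 of N = 11).
ln(z/y) terms: ln(6950/900) = 2.0441; ln(6950/1650) = 1.4380; ln(6950/6050) = 0.1387.
W = 3.620752 / 11 = 0.329.

0.329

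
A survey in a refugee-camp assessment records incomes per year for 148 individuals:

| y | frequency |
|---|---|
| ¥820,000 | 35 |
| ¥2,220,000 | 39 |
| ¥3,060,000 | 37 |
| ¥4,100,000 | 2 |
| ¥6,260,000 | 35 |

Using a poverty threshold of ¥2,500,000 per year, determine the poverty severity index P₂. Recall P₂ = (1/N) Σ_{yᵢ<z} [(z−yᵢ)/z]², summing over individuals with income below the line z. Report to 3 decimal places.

Poor units: 35×¥820,000, 39×¥2,220,000 (q = 74 of N = 148).
Normalized shortfalls: (2500000−820000)/2500000 = 0.6720 (×35); (2500000−2220000)/2500000 = 0.1120 (×39).
Squared: 0.4516 (×35); 0.0125 (×39).
Sum = 16.294656; P₂ = 16.294656 / 148 = 0.110.

0.110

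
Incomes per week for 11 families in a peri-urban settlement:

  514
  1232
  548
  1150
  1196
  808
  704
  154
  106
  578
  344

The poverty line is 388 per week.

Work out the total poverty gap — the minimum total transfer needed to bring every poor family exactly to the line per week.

Below z: 106, 154, 344 (q = 3 of N = 11).
Individual gaps: 388−106 = 282; 388−154 = 234; 388−344 = 44.
Aggregate gap = 560.

560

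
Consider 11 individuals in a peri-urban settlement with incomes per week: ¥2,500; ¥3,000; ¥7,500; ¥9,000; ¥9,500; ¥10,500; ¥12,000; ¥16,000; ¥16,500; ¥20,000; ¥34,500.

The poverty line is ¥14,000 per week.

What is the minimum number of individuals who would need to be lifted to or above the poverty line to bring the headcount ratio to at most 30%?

Currently q = 7 of N = 11 are below the line (H = 0.636).
A headcount ratio of at most 30% allows at most ⌊0.30 × 11⌋ = 3 poor individuals.
So at least 7 − 3 = 4 must be lifted.

4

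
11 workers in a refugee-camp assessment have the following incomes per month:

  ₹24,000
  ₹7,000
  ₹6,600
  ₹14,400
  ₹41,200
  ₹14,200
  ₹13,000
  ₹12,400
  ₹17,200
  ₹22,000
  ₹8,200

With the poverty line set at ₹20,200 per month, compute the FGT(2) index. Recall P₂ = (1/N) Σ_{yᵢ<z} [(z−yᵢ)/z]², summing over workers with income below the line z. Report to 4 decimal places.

Below the line: ₹6,600, ₹7,000, ₹8,200, ₹12,400, ₹13,000, ₹14,200, ₹14,400, ₹17,200 (q = 8 of N = 11).
Gap ratios (z−y)/z: (20200−6600)/20200 = 0.6733; (20200−7000)/20200 = 0.6535; (20200−8200)/20200 = 0.5941; (20200−12400)/20200 = 0.3861; (20200−13000)/20200 = 0.3564; (20200−14200)/20200 = 0.2970; (20200−14400)/20200 = 0.2871; (20200−17200)/20200 = 0.1485.
Squared: 0.4533; 0.4270; 0.3529; 0.1491; 0.1270; 0.0882; 0.0824; 0.0221.
Sum = 1.702088; P₂ = 1.702088 / 11 = 0.1547.

0.1547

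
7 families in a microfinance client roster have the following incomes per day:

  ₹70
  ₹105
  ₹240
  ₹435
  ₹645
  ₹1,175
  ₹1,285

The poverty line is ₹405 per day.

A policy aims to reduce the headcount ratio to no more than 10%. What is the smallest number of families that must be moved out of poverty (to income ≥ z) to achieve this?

Currently q = 3 of N = 7 are below the line (H = 0.429).
A headcount ratio of at most 10% allows at most ⌊0.10 × 7⌋ = 0 poor families.
So at least 3 − 0 = 3 must be lifted.

3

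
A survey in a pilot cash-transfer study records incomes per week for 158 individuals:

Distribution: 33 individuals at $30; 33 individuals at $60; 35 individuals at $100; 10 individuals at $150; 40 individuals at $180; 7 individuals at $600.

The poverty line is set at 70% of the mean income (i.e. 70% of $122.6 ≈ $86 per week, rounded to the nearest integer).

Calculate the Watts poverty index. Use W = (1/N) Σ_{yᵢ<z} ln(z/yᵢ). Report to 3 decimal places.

Incomes under z: 33×$30, 33×$60 (q = 66 of N = 158).
Log gaps: ln(86/30) = 1.0531 (×33); ln(86/60) = 0.3600 (×33).
W = 46.634037 / 158 = 0.295.

0.295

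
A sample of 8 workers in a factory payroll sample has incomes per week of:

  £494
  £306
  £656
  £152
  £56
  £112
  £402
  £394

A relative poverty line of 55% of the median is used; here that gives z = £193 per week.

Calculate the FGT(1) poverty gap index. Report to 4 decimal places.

0.1677

Poor units: £56, £112, £152 (q = 3 of N = 8).
Shortfall ratios: (193−56)/193 = 0.7098; (193−112)/193 = 0.4197; (193−152)/193 = 0.2124.
Sum of shortfalls = 1.341969; P₁ averages over all N: 1.341969 / 8 = 0.1677.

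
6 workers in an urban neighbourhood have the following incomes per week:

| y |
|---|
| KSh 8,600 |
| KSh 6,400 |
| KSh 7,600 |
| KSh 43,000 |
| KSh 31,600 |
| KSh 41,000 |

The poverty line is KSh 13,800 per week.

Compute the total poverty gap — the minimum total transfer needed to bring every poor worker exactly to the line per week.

Below z: KSh 6,400, KSh 7,600, KSh 8,600 (q = 3 of N = 6).
Individual gaps: 13800−6400 = 7400; 13800−7600 = 6200; 13800−8600 = 5200.
Aggregate gap = KSh 18,800.

KSh 18,800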